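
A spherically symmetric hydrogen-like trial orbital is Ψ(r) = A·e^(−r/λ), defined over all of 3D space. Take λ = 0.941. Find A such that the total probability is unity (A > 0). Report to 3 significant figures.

Require ∫ |Ψ|² 4πr² dr = 1 over the whole domain.
Using ∫₀^∞ rⁿ e^(−αr) dr = n!/αⁿ⁺¹, carrying out the integral gives A² · π·λ^3.
So A² = (π·λ^3)^(−1).
Substituting λ = 0.941 gives A² = 0.3820, so A = 0.6181.

A ≈ 0.618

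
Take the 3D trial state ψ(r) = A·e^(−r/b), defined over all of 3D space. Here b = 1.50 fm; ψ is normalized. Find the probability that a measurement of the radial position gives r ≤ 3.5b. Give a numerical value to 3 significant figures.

Integrate the radial probability density 4πr²|ψ|² over r ≤ 3.5b.
The full normalization integral is A²·[π·b^3] = 1, fixing A².
Substituting u = r/b, A², 4π and the length scale all cancel in the ratio: P = ∫_{0}^{3.5} u^2·e^(-2·u) du / ∫_{0}^{∞} u^2·e^(-2·u) du.
An antiderivative of u^2·e^(-2·u) is -(2·u^2 + 2·u + 1)·e^(-2·u)/4; evaluating from 0 to 3.5 gives 1/4 - 65·e^(-7)/8, while the full integral is 1/4.
This evaluates to P = 0.9704.

P ≈ 0.970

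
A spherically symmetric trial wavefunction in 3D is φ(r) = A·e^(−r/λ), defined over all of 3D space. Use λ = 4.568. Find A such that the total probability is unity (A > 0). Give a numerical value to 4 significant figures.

We need A² ∫|f|² 4πr² dr = 1, taking the integral from 0 to ∞.
The integral (without the A² prefactor) comes out to π·λ^3.
So A² = (π·λ^3)^(−1).
With λ = 4.568: A² = 0.0033394 and A = 0.057788.

A ≈ 0.05779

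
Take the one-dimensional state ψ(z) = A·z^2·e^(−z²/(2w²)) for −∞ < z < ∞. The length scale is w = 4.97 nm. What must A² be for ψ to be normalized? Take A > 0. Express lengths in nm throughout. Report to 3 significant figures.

A^2 ≈ 0.000248 nm^(-5)

The normalization condition is ∫|ψ|² dz = 1 from −∞ to ∞.
The integral (without the A² prefactor) comes out to 3·√(π)·w^5/4.
Setting this equal to 1 gives A² = 1/(3·√(π)·w^5/4).
Substituting w = 4.97 gives A² = 0.0002481, so A = 0.01575.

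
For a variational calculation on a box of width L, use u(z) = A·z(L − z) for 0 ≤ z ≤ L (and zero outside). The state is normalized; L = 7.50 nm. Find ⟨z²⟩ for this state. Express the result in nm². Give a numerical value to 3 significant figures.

⟨z²⟩ = ∫ z^2 |u|² dz over the full domain.
Since the A² factors cancel between numerator and denominator, ⟨z²⟩ = 2·L^2/7.
With L = 7.50, ⟨z^2⟩ = 16.07.

⟨z^2⟩ ≈ 16.1 nm^2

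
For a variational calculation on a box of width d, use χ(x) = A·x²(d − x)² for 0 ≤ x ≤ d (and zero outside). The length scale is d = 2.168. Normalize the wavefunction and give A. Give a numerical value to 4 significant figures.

The normalization condition is ∫|χ|² dx = 1 from 0 to d.
The integral (without the A² prefactor) comes out to d^9/630.
So A² = (d^9/630)^(−1).
Plugging in d = 2.168 yields A = 0.77162.

A ≈ 0.7716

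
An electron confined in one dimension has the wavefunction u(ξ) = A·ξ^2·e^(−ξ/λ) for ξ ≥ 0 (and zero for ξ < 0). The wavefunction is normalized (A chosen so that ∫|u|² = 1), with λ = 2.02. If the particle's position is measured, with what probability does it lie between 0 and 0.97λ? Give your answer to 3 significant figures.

The probability is P = ∫ |u|² dξ over [0, 0.97λ].
The normalization integral ∫|u|²dξ over the whole domain equals 3·λ^5/4·A², and A² cancels in the ratio.
Let t = ξ/λ; then A² and the length scale cancel, so P = ∫_{0}^{0.97} t^4·e^(-2·t) dt ÷ ∫_{0}^{∞} t^4·e^(-2·t) dt.
An antiderivative of t^4·e^(-2·t) is -(t^4/2 + t^3 + 3·t^2/2 + 3·t/2 + 3/4)·e^(-2·t); evaluating from 0 to 0.97 gives ≈ 0.035551, while the full integral is 3/4.
Evaluating gives P = 0.04740.

P ≈ 0.0474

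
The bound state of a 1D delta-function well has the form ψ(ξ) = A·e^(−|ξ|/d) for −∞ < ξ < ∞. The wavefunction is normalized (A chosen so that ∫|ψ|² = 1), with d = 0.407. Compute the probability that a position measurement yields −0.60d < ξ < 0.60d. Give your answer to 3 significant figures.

P ≈ 0.699

P = ∫_{−0.60d}^{0.60d} |ψ(ξ)|² dξ.
The normalization integral ∫|ψ|²dξ over the whole domain equals d·A², and A² cancels in the ratio.
Both integrals are even about ξ = 0, so only the ξ ≥ 0 halves are needed (the factors of 2 cancel). Let u = ξ/d; then A² and the length scale cancel, so P = ∫_{0}^{0.60} e^(-2·u) du ÷ ∫_{0}^{∞} e^(-2·u) du.
Using ∫ e^(-2·u) du = -e^(-2·u)/2, the numerator is 1/2 - e^(-6/5)/2 and the denominator is 1/2.
The result is P = 0.6988.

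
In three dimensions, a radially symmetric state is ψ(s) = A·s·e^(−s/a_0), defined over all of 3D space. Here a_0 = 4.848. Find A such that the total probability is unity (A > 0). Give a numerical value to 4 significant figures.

A ≈ 0.006294

Normalization requires ∫|ψ|² 4πs² ds = 1, integrated from 0 to ∞.
The angular integral contributes 4π, leaving ∫₀^∞ s²|ψ|² ds.
Recall ∫₀^∞ s^m e^(−s/β) ds = m!·β^(m+1), carrying out the integral gives A² · 3·π·a_0^5.
Setting this equal to 1 gives A² = 1/(3·π·a_0^5).
Substituting a_0 = 4.848 gives A² = 0.000039620, so A = 0.0062945.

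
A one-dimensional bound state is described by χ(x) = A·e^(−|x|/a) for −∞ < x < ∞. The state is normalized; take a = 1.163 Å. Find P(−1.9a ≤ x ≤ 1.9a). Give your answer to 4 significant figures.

|χ|² is the probability density, so P = ∫_{−1.9a}^{1.9a} |χ|² dx.
Since A² = 1/(a), this is the region integral divided by the full normalization integral.
Both integrals are even about x = 0, so only the x ≥ 0 halves are needed (the factors of 2 cancel). Let u = x/a; then A² and the length scale cancel, so P = ∫_{0}^{1.9} e^(-2·u) du ÷ ∫_{0}^{∞} e^(-2·u) du.
An antiderivative of e^(-2·u) is -e^(-2·u)/2; evaluating from 0 to 1.9 gives 1/2 - e^(-19/5)/2, while the full integral is 1/2.
Taking the ratio, P = 0.97763.

P ≈ 0.9776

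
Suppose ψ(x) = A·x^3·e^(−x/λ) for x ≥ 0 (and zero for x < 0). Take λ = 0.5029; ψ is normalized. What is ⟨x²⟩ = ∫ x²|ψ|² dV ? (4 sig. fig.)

⟨x^2⟩ ≈ 3.541

The expectation value is the |ψ|²-weighted average of x^2: ∫ x^2|ψ|² dx.
Using ∫₀^∞ xⁿ e^(−αx) dx = n!/αⁿ⁺¹, evaluating both integrals, ⟨x²⟩ = 14·λ^2.
With λ = 0.5029, ⟨x^2⟩ = 3.5407.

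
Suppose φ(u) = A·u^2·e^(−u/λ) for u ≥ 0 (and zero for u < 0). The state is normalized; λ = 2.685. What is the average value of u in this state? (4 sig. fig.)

The expectation value is the |φ|²-weighted average of u: ∫ u|φ|² du.
Recall ∫₀^∞ u^m e^(−u/β) du = m!·β^(m+1), evaluating both integrals, ⟨u⟩ = 5·λ/2.
Putting λ = 2.685 gives 6.7125.

⟨u⟩ ≈ 6.713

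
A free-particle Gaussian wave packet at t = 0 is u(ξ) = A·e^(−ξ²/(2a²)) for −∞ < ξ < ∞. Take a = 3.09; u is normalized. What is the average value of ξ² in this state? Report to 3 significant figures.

⟨ξ^2⟩ ≈ 4.77

⟨ξ²⟩ = ∫ ξ^2 |u|² dξ over the full domain.
The ratio of the moment integral to the normalization integral gives ⟨ξ²⟩ = a^2/2.
Putting a = 3.09 gives 4.774.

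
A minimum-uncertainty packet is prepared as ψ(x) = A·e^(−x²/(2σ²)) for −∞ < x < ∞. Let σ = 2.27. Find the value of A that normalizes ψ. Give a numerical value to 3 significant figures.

Require ∫ |ψ|² dx = 1 over the whole domain.
The integral (without the A² prefactor) comes out to √(π)·σ.
Setting this equal to 1 gives A² = 1/(√(π)·σ).
With σ = 2.27: A² = 0.2485 and A = 0.4985.

A ≈ 0.499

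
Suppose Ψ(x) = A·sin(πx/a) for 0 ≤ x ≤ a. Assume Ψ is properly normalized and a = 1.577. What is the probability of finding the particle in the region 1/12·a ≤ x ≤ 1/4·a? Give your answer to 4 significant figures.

P = ∫_{1/12·a}^{1/4·a} |Ψ(x)|² dx.
With A² fixed by ∫|Ψ|² = 1, i.e. A² = (a/2)^(−1), substitute and integrate.
In terms of u = x/a (A² and the length scale cancel between numerator and denominator), P = [∫_{1/12}^{1/4} sin(π·u)^2 du] / [∫_{0}^{1} sin(π·u)^2 du].
With ∫ sin(π·u)^2 du = u/2 - sin(2·π·u)/(4·π) + C, the region integral is 1/12 - 1/(8·π) and the full one is 1/2.
This works out to P = (-3 + 2·π)/(12·π).

P ≈ 0.08709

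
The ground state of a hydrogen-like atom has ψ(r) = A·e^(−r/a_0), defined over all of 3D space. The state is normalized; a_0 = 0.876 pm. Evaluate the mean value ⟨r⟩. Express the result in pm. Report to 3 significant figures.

⟨r⟩ = ∫ r |ψ|² 4πr² dr over the full domain.
Since the A² factors cancel between numerator and denominator, ⟨r⟩ = 3·a_0/2.
Putting a_0 = 0.876 gives 1.314.

⟨r⟩ ≈ 1.31 pm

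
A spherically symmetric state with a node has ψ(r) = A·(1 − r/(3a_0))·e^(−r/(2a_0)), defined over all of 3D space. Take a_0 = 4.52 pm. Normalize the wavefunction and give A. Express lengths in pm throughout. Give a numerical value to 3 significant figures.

We need A² ∫|f|² 4πr² dr = 1, taking the integral from 0 to ∞.
In 3D with spherical symmetry the volume element is 4πr² dr.
With ∫₀^∞ r^4 e^(−αr) dr = 4!/α^5, carrying out the integral gives A² · 8·π·a_0^3/3.
Setting this equal to 1 gives A² = 1/(8·π·a_0^3/3).
Substituting a_0 = 4.52 gives A² = 0.001293, so A = 0.03595.

A ≈ 0.0360 pm^(-3/2)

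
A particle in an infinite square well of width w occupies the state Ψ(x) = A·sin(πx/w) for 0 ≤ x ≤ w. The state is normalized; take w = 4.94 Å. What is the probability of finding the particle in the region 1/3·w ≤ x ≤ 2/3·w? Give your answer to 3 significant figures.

P ≈ 0.609

|Ψ|² is the probability density, so P = ∫_{1/3·w}^{2/3·w} |Ψ|² dx.
Since A² = 1/(w/2), this is the region integral divided by the full normalization integral.
Substituting u = x/w, A² and the length scale cancel in the ratio: P = ∫_{1/3}^{2/3} sin(π·u)^2 du / ∫_{0}^{1} sin(π·u)^2 du.
With ∫ sin(π·u)^2 du = u/2 - sin(2·π·u)/(4·π) + C, the region integral is √(3)/(4·π) + 1/6 and the full one is 1/2.
Evaluating gives P = (√(3)/2 + π/3)/π.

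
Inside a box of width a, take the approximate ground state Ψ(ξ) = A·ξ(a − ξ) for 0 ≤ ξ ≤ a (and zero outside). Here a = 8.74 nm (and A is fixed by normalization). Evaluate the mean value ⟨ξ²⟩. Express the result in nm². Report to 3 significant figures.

⟨ξ^2⟩ ≈ 21.8 nm^2

⟨ξ²⟩ = ∫ ξ^2 |Ψ|² dξ over the full domain.
Expanding the polynomial and integrating term by term, since the A² factors cancel between numerator and denominator, ⟨ξ²⟩ = 2·a^2/7.
Putting a = 8.74 gives 21.83.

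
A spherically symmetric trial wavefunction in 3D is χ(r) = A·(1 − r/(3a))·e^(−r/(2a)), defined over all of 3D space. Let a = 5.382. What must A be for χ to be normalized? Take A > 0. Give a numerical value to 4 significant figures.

Normalization requires ∫|χ|² 4πr² dr = 1, integrated from 0 to ∞.
The angular integral contributes 4π, leaving ∫₀^∞ r²|χ|² dr.
Using ∫₀^∞ rⁿ e^(−αr) dr = n!/αⁿ⁺¹, the integral (without the A² prefactor) comes out to 8·π·a^3/3.
With a = 5.382: A² = 0.00076569 and A = 0.027671.

A ≈ 0.02767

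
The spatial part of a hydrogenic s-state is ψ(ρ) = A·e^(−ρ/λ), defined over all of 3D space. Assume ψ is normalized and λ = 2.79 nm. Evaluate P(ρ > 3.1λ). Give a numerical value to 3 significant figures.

Integrate the radial probability density 4πρ²|ψ|² over ρ > 3.1λ.
The full normalization integral is A²·[π·λ^3] = 1, fixing A².
Let u = ρ/λ; then A², 4π and the length scale all cancel, so P = ∫_{3.1}^{∞} u^2·e^(-2·u) du ÷ ∫_{0}^{∞} u^2·e^(-2·u) du.
With ∫ u^2·e^(-2·u) du = -(2·u^2 + 2·u + 1)·e^(-2·u)/4 + C, the region integral is 1321·e^(-31/5)/200 and the full one is 1/4.
This evaluates to P = 0.05362.

P ≈ 0.0536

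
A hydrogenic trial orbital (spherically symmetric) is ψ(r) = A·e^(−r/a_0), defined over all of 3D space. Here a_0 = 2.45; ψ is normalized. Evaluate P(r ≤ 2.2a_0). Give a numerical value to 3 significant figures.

P = ∫ |ψ|² 4πr² dr over r ≤ 2.2a_0.
Normalization gives A² = 1/(π·a_0^3).
In terms of u = r/a_0 (A², 4π and the length scale all cancel between numerator and denominator), P = [∫_{0}^{2.2} u^2·e^(-2·u) du] / [∫_{0}^{∞} u^2·e^(-2·u) du].
Using ∫ u^2·e^(-2·u) du = -(2·u^2 + 2·u + 1)·e^(-2·u)/4, the numerator is 1/4 - 377·e^(-22/5)/100 and the denominator is 1/4.
The region integral divided by the full integral gives P = 0.8149.

P ≈ 0.815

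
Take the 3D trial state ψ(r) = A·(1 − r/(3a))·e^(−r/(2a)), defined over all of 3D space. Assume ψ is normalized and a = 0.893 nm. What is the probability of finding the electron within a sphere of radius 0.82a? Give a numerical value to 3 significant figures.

Integrate the radial probability density 4πr²|ψ|² over r ≤ 0.82a.
A² is fixed by ∫₀^∞ 4πr²|ψ|² dr = 1, i.e. A² = (8·π·a^3/3)^(−1).
Let u = r/a; then A², 4π and the length scale all cancel, so P = ∫_{0}^{0.82} u^2·(1 - u/3)^2·e^(-u) du ÷ ∫_{0}^{∞} u^2·(1 - u/3)^2·e^(-u) du.
Using ∫ u^2·(1 - u/3)^2·e^(-u) du = (-u^4 + 2·u^3 - 3·u^2 - 6·u - 6)·e^(-u)/9, the numerator is ≈ 0.065400 and the denominator is 2/3.
This evaluates to P = 0.09810.

P ≈ 0.0981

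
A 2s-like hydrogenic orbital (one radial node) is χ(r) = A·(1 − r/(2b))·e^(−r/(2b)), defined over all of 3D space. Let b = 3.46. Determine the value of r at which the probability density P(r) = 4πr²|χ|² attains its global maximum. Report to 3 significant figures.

r ≈ 18.1

Set d/dr [P(r) = 4πr²|χ|²] = 0 and solve for r > 0.
Solving yields r = b·(√(5) + 3).
With b = 3.46, the most probable radial distance is 18.12.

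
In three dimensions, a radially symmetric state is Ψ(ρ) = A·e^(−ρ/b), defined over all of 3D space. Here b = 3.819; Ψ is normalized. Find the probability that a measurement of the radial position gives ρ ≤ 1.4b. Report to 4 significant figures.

P = ∫ |Ψ|² 4πρ² dρ over ρ ≤ 1.4b.
The full normalization integral is A²·[π·b^3] = 1, fixing A².
Substituting u = ρ/b, A², 4π and the length scale all cancel in the ratio: P = ∫_{0}^{1.4} u^2·e^(-2·u) du / ∫_{0}^{∞} u^2·e^(-2·u) du.
Using ∫ u^2·e^(-2·u) du = -(2·u^2 + 2·u + 1)·e^(-2·u)/4, the numerator is 1/4 - 193·e^(-14/5)/100 and the denominator is 1/4.
Taking the ratio yields P = 0.53055.

P ≈ 0.5305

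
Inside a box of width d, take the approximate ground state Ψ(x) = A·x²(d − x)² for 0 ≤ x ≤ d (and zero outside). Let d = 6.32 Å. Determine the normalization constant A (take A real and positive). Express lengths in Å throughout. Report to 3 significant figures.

We need A² ∫|f|² dx = 1, taking the integral from 0 to d.
Expanding the polynomial and integrating term by term, with Ψ = A·x²(d − x)², the integral evaluates to A²·[d^9/630].
So A² = (d^9/630)^(−1).
With d = 6.32: A² = 0.00003916 and A = 0.006258.

A ≈ 0.00626 Å^(-9/2)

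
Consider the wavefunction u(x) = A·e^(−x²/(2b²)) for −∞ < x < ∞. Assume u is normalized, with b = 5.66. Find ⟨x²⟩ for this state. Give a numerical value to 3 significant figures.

⟨x^2⟩ ≈ 16.0

The expectation value is the |u|²-weighted average of x^2: ∫ x^2|u|² dx.
Differentiating ∫e^(−αx²) dx = √(π/α) under α to get the higher moments, evaluating both integrals, ⟨x²⟩ = b^2/2.
With b = 5.66, ⟨x^2⟩ = 16.02.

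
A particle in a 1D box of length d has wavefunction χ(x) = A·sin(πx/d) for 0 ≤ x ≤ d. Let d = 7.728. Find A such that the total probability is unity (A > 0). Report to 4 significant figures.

A ≈ 0.5087

We need A² ∫|f|² dx = 1, taking the integral from 0 to d.
With χ = A·sin(πx/d), the integral evaluates to A²·[d/2].
So A² = (d/2)^(−1).
Substituting d = 7.728 gives A² = 0.25880, so A = 0.50872.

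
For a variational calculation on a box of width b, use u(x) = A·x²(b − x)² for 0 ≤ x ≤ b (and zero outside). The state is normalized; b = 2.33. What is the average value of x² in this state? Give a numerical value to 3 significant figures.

⟨x^2⟩ ≈ 1.48

The expectation value is the |u|²-weighted average of x^2: ∫ x^2|u|² dx.
Expanding the polynomial and integrating term by term, since the A² factors cancel between numerator and denominator, ⟨x²⟩ = 3·b^2/11.
Putting b = 2.33 gives 1.481.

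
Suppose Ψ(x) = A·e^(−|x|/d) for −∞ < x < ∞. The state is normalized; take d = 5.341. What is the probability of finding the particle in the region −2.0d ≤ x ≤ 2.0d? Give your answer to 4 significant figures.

P ≈ 0.9817

The probability is P = ∫ |Ψ|² dx over [−2.0d, 2.0d].
With A² fixed by ∫|Ψ|² = 1, i.e. A² = (d)^(−1), substitute and integrate.
By symmetry take twice the x ≥ 0 contribution in numerator and denominator; the 2's cancel. In terms of u = x/d (A² and the length scale cancel between numerator and denominator), P = [∫_{0}^{2.0} e^(-2·u) du] / [∫_{0}^{∞} e^(-2·u) du].
With ∫ e^(-2·u) du = -e^(-2·u)/2 + C, the region integral is 1/2 - e^(-4)/2 and the full one is 1/2.
This works out to P = 0.98168.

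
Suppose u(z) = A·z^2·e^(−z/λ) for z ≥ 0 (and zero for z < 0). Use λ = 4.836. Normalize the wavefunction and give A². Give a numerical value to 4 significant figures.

The normalization condition is ∫|u|² dz = 1 from 0 to ∞.
Using ∫₀^∞ zⁿ e^(−αz) dz = n!/αⁿ⁺¹, carrying out the integral gives A² · 3·λ^5/4.
Hence A² = 1/[3·λ^5/4].
Substituting λ = 4.836 gives A² = 0.00050409, so A = 0.022452.

A^2 ≈ 0.0005041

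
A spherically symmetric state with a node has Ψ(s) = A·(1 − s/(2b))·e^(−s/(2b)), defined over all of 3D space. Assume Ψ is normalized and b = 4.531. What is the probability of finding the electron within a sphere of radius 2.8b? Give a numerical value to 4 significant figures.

P ≈ 0.06333

P = ∫ |Ψ|² 4πs² ds over s ≤ 2.8b.
Normalization gives A² = 1/(8·π·b^3).
Substituting u = s/b, A², 4π and the length scale all cancel in the ratio: P = ∫_{0}^{2.8} u^2·(1 - u/2)^2·e^(-u) du / ∫_{0}^{∞} u^2·(1 - u/2)^2·e^(-u) du.
An antiderivative of u^2·(1 - u/2)^2·e^(-u) is -(u^4/4 + u^2 + 2·u + 2)·e^(-u); evaluating from 0 to 2.8 gives ≈ 0.126661, while the full integral is 2.
Taking the ratio yields P = 0.063330.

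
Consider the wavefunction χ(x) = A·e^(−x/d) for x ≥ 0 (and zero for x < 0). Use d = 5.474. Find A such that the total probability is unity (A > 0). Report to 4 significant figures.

A ≈ 0.6045

We need A² ∫|f|² dx = 1, taking the integral from 0 to ∞.
With χ = A·e^(−x/d), the integral evaluates to A²·[d/2].
Hence A² = 1/[d/2].
With d = 5.474: A² = 0.36536 and A = 0.60445.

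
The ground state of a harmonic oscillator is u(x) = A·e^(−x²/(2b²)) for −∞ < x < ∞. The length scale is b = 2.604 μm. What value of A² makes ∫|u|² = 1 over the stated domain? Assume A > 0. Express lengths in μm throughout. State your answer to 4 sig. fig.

A^2 ≈ 0.2167 μm^(-1)

Require ∫ |u|² dx = 1 over the whole domain.
The integral (without the A² prefactor) comes out to √(π)·b.
Setting this equal to 1 gives A² = 1/(√(π)·b).
Plugging in b = 2.604 yields A = 0.46547.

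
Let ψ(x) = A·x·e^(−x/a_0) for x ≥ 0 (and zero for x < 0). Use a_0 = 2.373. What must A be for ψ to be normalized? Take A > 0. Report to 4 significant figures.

We need A² ∫|f|² dx = 1, taking the integral from 0 to ∞.
With ∫₀^∞ x^2 e^(−αx) dx = 2!/α^3, ∫|ψ|² dx = A²·(a_0^3/4).
So A² = (a_0^3/4)^(−1).
Substituting a_0 = 2.373 gives A² = 0.29934, so A = 0.54712.

A ≈ 0.5471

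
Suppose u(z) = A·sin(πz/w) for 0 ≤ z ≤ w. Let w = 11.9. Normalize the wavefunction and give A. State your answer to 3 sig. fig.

A ≈ 0.410

The normalization condition is ∫|u|² dz = 1 from 0 to w.
With ∫₀^w sin²(nπz/w) dz = w/2, with u = A·sin(πz/w), the integral evaluates to A²·[w/2].
So A² = (w/2)^(−1).
Plugging in w = 11.9 yields A = 0.4100.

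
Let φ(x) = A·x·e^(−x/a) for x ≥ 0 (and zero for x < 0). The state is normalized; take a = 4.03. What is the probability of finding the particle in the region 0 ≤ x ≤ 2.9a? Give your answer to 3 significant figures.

P = ∫_{0}^{2.9a} |φ(x)|² dx.
The normalization integral ∫|φ|²dx over the whole domain equals a^3/4·A², and A² cancels in the ratio.
In terms of u = x/a (A² and the length scale cancel between numerator and denominator), P = [∫_{0}^{2.9} u^2·e^(-2·u) du] / [∫_{0}^{∞} u^2·e^(-2·u) du].
An antiderivative of u^2·e^(-2·u) is -(2·u^2 + 2·u + 1)·e^(-2·u)/4; evaluating from 0 to 2.9 gives 1/4 - 1181·e^(-29/5)/200, while the full integral is 1/4.
Evaluating gives P = 0.9285.

P ≈ 0.928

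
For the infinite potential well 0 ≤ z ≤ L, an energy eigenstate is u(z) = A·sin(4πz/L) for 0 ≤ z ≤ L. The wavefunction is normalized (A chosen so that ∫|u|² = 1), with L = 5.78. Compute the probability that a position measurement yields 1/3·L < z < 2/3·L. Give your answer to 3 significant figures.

P ≈ 0.402

P = ∫_{1/3·L}^{2/3·L} |u(z)|² dz.
The normalization integral ∫|u|²dz over the whole domain equals L/2·A², and A² cancels in the ratio.
In terms of t = z/L (A² and the length scale cancel between numerator and denominator), P = [∫_{1/3}^{2/3} sin(4·π·t)^2 dt] / [∫_{0}^{1} sin(4·π·t)^2 dt].
Using ∫ sin(4·π·t)^2 dt = t/2 - sin(4·π·t)·cos(4·π·t)/(8·π), the numerator is √(3)/(16·π) + 1/6 and the denominator is 1/2.
This works out to P = (√(3)/8 + π/3)/π.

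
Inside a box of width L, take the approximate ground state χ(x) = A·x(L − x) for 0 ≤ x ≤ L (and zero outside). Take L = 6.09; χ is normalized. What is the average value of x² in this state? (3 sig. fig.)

⟨x^2⟩ ≈ 10.6

⟨x²⟩ = ∫ x^2 |χ|² dx over the full domain.
Expanding the polynomial and integrating term by term, evaluating both integrals, ⟨x²⟩ = 2·L^2/7.
Putting L = 6.09 gives 10.60.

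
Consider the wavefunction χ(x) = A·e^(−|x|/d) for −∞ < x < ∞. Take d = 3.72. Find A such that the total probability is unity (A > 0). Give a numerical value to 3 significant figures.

A ≈ 0.518

Normalization requires ∫|χ|² dx = 1, integrated from −∞ to ∞.
Carrying out the integral gives A² · d.
So A² = (d)^(−1).
Substituting d = 3.72 gives A² = 0.2688, so A = 0.5185.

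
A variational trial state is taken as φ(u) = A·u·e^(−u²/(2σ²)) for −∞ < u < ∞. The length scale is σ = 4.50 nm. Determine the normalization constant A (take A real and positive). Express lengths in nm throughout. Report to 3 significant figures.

Normalization requires ∫|φ|² du = 1, integrated from −∞ to ∞.
∫|φ|² du = A²·(√(π)·σ^3/2).
So A² = (√(π)·σ^3/2)^(−1).
With σ = 4.50: A² = 0.01238 and A = 0.1113.

A ≈ 0.111 nm^(-3/2)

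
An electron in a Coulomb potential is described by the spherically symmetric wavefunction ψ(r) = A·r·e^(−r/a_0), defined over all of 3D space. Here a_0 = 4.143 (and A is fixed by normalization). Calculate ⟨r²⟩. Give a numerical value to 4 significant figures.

⟨r^2⟩ ≈ 128.7

The expectation value is the |ψ|²-weighted average of r^2: ∫ r^2|ψ|² 4πr² dr.
The ratio of the moment integral to the normalization integral gives ⟨r²⟩ = 15·a_0^2/2.
Putting a_0 = 4.143 gives 128.73.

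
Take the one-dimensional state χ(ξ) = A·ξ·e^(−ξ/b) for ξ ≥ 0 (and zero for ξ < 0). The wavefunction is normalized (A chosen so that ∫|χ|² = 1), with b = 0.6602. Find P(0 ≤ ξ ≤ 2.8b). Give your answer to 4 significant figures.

P ≈ 0.9176

The probability is P = ∫ |χ|² dξ over [0, 2.8b].
The normalization integral ∫|χ|²dξ over the whole domain equals b^3/4·A², and A² cancels in the ratio.
Let u = ξ/b; then A² and the length scale cancel, so P = ∫_{0}^{2.8} u^2·e^(-2·u) du ÷ ∫_{0}^{∞} u^2·e^(-2·u) du.
An antiderivative of u^2·e^(-2·u) is -(2·u^2 + 2·u + 1)·e^(-2·u)/4; evaluating from 0 to 2.8 gives 1/4 - 557·e^(-28/5)/100, while the full integral is 1/4.
This works out to P = 0.91761.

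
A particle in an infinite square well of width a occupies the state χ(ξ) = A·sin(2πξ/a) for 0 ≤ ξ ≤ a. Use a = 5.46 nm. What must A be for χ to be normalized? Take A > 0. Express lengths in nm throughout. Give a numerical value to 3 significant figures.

A ≈ 0.605 nm^(-1/2)

The normalization condition is ∫|χ|² dξ = 1 from 0 to a.
With ∫₀^a sin²(nπξ/a) dξ = a/2, ∫|χ|² dξ = A²·(a/2).
So A² = (a/2)^(−1).
Plugging in a = 5.46 yields A = 0.6052.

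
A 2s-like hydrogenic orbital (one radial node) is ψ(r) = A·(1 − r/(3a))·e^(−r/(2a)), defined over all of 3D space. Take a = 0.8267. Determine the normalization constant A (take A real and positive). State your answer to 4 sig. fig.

The normalization condition is ∫|ψ|² 4πr² dr = 1 from 0 to ∞.
In 3D with spherical symmetry the volume element is 4πr² dr.
With ψ = A·(1 − r/(3a))·e^(−r/(2a)), the integral evaluates to A²·[8·π·a^3/3].
Substituting a = 0.8267 gives A² = 0.21127, so A = 0.45964.

A ≈ 0.4596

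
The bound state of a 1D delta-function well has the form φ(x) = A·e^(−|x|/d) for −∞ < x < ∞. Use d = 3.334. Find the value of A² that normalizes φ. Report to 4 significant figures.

Require ∫ |φ|² dx = 1 over the whole domain.
Carrying out the integral gives A² · d.
So A² = (d)^(−1).
Plugging in d = 3.334 yields A = 0.54767.

A^2 ≈ 0.2999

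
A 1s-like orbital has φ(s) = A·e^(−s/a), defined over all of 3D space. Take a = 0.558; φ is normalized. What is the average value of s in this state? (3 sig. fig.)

⟨s⟩ ≈ 0.837

The expectation value is the |φ|²-weighted average of s: ∫ s|φ|² 4πs² ds.
Evaluating both integrals, ⟨s⟩ = 3·a/2.
With a = 0.558, ⟨s⟩ = 0.8370.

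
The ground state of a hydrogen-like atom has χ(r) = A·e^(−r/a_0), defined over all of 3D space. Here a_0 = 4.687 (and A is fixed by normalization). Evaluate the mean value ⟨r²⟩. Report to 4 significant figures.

By definition ⟨r²⟩ = ∫ r^2 |χ(r)|² 4πr² dr.
Using ∫₀^∞ rⁿ e^(−αr) dr = n!/αⁿ⁺¹, evaluating both integrals, ⟨r²⟩ = 3·a_0^2.
With a_0 = 4.687, ⟨r^2⟩ = 65.904.

⟨r^2⟩ ≈ 65.90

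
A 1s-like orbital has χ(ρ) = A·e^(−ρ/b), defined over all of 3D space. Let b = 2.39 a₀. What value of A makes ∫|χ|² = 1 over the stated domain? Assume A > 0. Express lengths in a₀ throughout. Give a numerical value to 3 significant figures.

A ≈ 0.153 a₀^(-3/2)

We need A² ∫|f|² 4πρ² dρ = 1, taking the integral from 0 to ∞.
In 3D with spherical symmetry the volume element is 4πρ² dρ.
∫|χ|² 4πρ² dρ = A²·(π·b^3).
Hence A² = 1/[π·b^3].
With b = 2.39: A² = 0.02332 and A = 0.1527.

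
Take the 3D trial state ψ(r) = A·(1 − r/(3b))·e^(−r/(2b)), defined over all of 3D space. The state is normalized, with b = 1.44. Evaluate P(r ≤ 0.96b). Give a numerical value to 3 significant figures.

P ≈ 0.132

Integrate the radial probability density 4πr²|ψ|² over r ≤ 0.96b.
Normalization gives A² = 1/(8·π·b^3/3).
Let u = r/b; then A², 4π and the length scale all cancel, so P = ∫_{0}^{0.96} u^2·(1 - u/3)^2·e^(-u) du ÷ ∫_{0}^{∞} u^2·(1 - u/3)^2·e^(-u) du.
Using ∫ u^2·(1 - u/3)^2·e^(-u) du = (-u^4 + 2·u^3 - 3·u^2 - 6·u - 6)·e^(-u)/9, the numerator is ≈ 0.087874 and the denominator is 2/3.
The region integral divided by the full integral gives P = 0.1318.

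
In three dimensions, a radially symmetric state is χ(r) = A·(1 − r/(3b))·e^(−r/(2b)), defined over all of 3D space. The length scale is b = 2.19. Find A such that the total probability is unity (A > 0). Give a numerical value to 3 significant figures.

Normalization requires ∫|χ|² 4πr² dr = 1, integrated from 0 to ∞.
With ∫₀^∞ r^4 e^(−αr) dr = 4!/α^5, ∫|χ|² 4πr² dr = A²·(8·π·b^3/3).
Plugging in b = 2.19 yields A = 0.1066.

A ≈ 0.107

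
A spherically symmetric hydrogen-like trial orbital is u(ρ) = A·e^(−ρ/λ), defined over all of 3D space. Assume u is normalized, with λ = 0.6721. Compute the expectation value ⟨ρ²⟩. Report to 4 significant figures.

The expectation value is the |u|²-weighted average of ρ^2: ∫ ρ^2|u|² 4πρ² dρ.
The ratio of the moment integral to the normalization integral gives ⟨ρ²⟩ = 3·λ^2.
Putting λ = 0.6721 gives 1.3552.

⟨ρ^2⟩ ≈ 1.355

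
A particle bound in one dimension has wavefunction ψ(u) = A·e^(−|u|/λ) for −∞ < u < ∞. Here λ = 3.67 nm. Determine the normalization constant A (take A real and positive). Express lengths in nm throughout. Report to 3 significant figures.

A ≈ 0.522 nm^(-1/2)

Require ∫ |ψ|² du = 1 over the whole domain.
∫|ψ|² du = A²·(λ).
So A² = (λ)^(−1).
Plugging in λ = 3.67 yields A = 0.5220.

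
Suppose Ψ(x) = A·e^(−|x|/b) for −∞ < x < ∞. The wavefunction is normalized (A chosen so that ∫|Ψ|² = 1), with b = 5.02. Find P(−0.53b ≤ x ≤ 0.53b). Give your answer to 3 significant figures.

P ≈ 0.654

P = ∫_{−0.53b}^{0.53b} |Ψ(x)|² dx.
The normalization integral ∫|Ψ|²dx over the whole domain equals b·A², and A² cancels in the ratio.
By symmetry take twice the x ≥ 0 contribution in numerator and denominator; the 2's cancel. Let u = x/b; then A² and the length scale cancel, so P = ∫_{0}^{0.53} e^(-2·u) du ÷ ∫_{0}^{∞} e^(-2·u) du.
An antiderivative of e^(-2·u) is -e^(-2·u)/2; evaluating from 0 to 0.53 gives 1/2 - e^(-53/50)/2, while the full integral is 1/2.
The result is P = 0.6535.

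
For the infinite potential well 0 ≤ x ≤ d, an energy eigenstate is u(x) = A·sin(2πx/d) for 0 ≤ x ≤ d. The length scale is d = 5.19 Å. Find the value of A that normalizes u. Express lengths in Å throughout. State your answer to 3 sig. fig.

A ≈ 0.621 Å^(-1/2)

Normalization requires ∫|u|² dx = 1, integrated from 0 to d.
Using sin²θ = (1 − cos 2θ)/2, with u = A·sin(2πx/d), the integral evaluates to A²·[d/2].
Plugging in d = 5.19 yields A = 0.6208.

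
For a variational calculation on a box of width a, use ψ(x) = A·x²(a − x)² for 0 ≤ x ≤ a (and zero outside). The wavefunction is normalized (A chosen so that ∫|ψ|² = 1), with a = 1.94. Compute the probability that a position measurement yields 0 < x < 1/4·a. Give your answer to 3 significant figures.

The probability is P = ∫ |ψ|² dx over [0, 1/4·a].
The normalization integral ∫|ψ|²dx over the whole domain equals a^9/630·A², and A² cancels in the ratio.
In terms of u = x/a (A² and the length scale cancel between numerator and denominator), P = [∫_{0}^{1/4} u^4·(1 - u)^4 du] / [∫_{0}^{1} u^4·(1 - u)^4 du].
Using ∫ u^4·(1 - u)^4 du = u^5·(70·u^4 - 315·u^3 + 540·u^2 - 420·u + 126)/630, the numerator is ≈ 0.000077662 and the denominator is 1/630.
Taking the ratio, P = 0.04893.

P ≈ 0.0489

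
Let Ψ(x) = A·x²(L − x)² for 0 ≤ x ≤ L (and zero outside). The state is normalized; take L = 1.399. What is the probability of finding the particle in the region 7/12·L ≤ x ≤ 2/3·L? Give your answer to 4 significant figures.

P ≈ 0.1575

|Ψ|² is the probability density, so P = ∫_{7/12·L}^{2/3·L} |Ψ|² dx.
With A² fixed by ∫|Ψ|² = 1, i.e. A² = (L^9/630)^(−1), substitute and integrate.
In terms of u = x/L (A² and the length scale cancel between numerator and denominator), P = [∫_{7/12}^{2/3} u^4·(1 - u)^4 du] / [∫_{0}^{1} u^4·(1 - u)^4 du].
With ∫ u^4·(1 - u)^4 du = u^5·(70·u^4 - 315·u^3 + 540·u^2 - 420·u + 126)/630 + C, the region integral is ≈ 0.000249975 and the full one is 1/630.
Taking the ratio, P = 0.15748.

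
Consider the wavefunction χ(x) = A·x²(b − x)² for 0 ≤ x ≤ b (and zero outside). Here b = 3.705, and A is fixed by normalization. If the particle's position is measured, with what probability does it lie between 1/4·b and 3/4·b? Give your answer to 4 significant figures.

The probability is P = ∫ |χ|² dx over [1/4·b, 3/4·b].
The normalization integral ∫|χ|²dx over the whole domain equals b^9/630·A², and A² cancels in the ratio.
Let u = x/b; then A² and the length scale cancel, so P = ∫_{1/4}^{3/4} u^4·(1 - u)^4 du ÷ ∫_{0}^{1} u^4·(1 - u)^4 du.
With ∫ u^4·(1 - u)^4 du = u^5·(70·u^4 - 315·u^3 + 540·u^2 - 420·u + 126)/630 + C, the region integral is ≈ 0.00143198 and the full one is 1/630.
This works out to P = 0.90215.

P ≈ 0.9021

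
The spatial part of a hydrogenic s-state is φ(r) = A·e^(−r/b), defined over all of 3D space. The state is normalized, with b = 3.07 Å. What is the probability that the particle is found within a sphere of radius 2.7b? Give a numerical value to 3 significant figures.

Integrate the radial probability density 4πr²|φ|² over r ≤ 2.7b.
Normalization gives A² = 1/(π·b^3).
In terms of u = r/b (A², 4π and the length scale all cancel between numerator and denominator), P = [∫_{0}^{2.7} u^2·e^(-2·u) du] / [∫_{0}^{∞} u^2·e^(-2·u) du].
Using ∫ u^2·e^(-2·u) du = -(2·u^2 + 2·u + 1)·e^(-2·u)/4, the numerator is 1/4 - 1049·e^(-27/5)/200 and the denominator is 1/4.
This evaluates to P = 0.9052.

P ≈ 0.905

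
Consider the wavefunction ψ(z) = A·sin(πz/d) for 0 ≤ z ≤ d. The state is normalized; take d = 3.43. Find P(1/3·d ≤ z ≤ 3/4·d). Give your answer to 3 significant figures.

The probability is P = ∫ |ψ|² dz over [1/3·d, 3/4·d].
With A² fixed by ∫|ψ|² = 1, i.e. A² = (d/2)^(−1), substitute and integrate.
Substituting u = z/d, A² and the length scale cancel in the ratio: P = ∫_{1/3}^{3/4} sin(π·u)^2 du / ∫_{0}^{1} sin(π·u)^2 du.
Using ∫ sin(π·u)^2 du = u/2 - sin(2·π·u)/(4·π), the numerator is √(3)/(8·π) + 1/(4·π) + 5/24 and the denominator is 1/2.
Taking the ratio, P = (3·√(3) + 6 + 5·π)/(12·π).

P ≈ 0.714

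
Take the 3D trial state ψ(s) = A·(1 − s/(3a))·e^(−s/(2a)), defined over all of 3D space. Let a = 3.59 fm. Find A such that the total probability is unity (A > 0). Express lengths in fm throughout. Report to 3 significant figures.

The normalization condition is ∫|ψ|² 4πs² ds = 1 from 0 to ∞.
The angular integral contributes 4π, leaving ∫₀^∞ s²|ψ|² ds.
With ∫₀^∞ s^4 e^(−αs) ds = 4!/α^5, with ψ = A·(1 − s/(3a))·e^(−s/(2a)), the integral evaluates to A²·[8·π·a^3/3].
So A² = (8·π·a^3/3)^(−1).
Substituting a = 3.59 gives A² = 0.002580, so A = 0.05079.

A ≈ 0.0508 fm^(-3/2)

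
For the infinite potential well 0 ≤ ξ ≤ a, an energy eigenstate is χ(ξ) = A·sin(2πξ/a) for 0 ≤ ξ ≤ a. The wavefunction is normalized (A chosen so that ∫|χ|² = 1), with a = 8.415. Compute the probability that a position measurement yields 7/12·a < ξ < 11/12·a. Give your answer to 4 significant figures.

P = ∫_{7/12·a}^{11/12·a} |χ(ξ)|² dξ.
The normalization integral ∫|χ|²dξ over the whole domain equals a/2·A², and A² cancels in the ratio.
In terms of u = ξ/a (A² and the length scale cancel between numerator and denominator), P = [∫_{7/12}^{11/12} sin(2·π·u)^2 du] / [∫_{0}^{1} sin(2·π·u)^2 du].
An antiderivative of sin(2·π·u)^2 is u/2 - sin(4·π·u)/(8·π); evaluating from 7/12 to 11/12 gives √(3)/(8·π) + 1/6, while the full integral is 1/2.
The result is P = (√(3)/4 + π/3)/π.

P ≈ 0.4712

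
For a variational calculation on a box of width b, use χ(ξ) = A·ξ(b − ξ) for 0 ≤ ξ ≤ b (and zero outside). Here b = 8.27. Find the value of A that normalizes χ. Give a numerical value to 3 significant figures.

The normalization condition is ∫|χ|² dξ = 1 from 0 to b.
With χ = A·ξ(b − ξ), the integral evaluates to A²·[b^5/30].
Hence A² = 1/[b^5/30].
Plugging in b = 8.27 yields A = 0.02785.

A ≈ 0.0278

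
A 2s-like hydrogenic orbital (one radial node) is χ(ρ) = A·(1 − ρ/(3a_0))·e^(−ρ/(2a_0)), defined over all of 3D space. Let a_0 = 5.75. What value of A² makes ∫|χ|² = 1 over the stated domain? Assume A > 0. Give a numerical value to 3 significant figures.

A^2 ≈ 0.000628

We need A² ∫|f|² 4πρ² dρ = 1, taking the integral from 0 to ∞.
With ∫₀^∞ ρ^4 e^(−αρ) dρ = 4!/α^5, the integral (without the A² prefactor) comes out to 8·π·a_0^3/3.
So A² = (8·π·a_0^3/3)^(−1).
Substituting a_0 = 5.75 gives A² = 0.0006279, so A = 0.02506.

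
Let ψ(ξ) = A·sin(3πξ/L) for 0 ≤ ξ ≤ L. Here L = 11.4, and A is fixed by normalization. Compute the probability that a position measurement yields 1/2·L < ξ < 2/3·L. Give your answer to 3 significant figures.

|ψ|² is the probability density, so P = ∫_{1/2·L}^{2/3·L} |ψ|² dξ.
The normalization integral ∫|ψ|²dξ over the whole domain equals L/2·A², and A² cancels in the ratio.
In terms of u = ξ/L (A² and the length scale cancel between numerator and denominator), P = [∫_{1/2}^{2/3} sin(3·π·u)^2 du] / [∫_{0}^{1} sin(3·π·u)^2 du].
With ∫ sin(3·π·u)^2 du = u/2 - sin(6·π·u)/(12·π) + C, the region integral is 1/12 and the full one is 1/2.
This works out to P = 1/6.

P ≈ 0.167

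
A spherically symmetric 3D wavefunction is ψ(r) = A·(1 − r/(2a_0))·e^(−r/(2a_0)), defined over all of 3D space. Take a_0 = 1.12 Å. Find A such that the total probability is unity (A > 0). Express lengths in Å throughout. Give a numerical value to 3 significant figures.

A ≈ 0.168 Å^(-3/2)

The normalization condition is ∫|ψ|² 4πr² dr = 1 from 0 to ∞.
The angular integral contributes 4π, leaving ∫₀^∞ r²|ψ|² dr.
With ∫₀^∞ r^4 e^(−αr) dr = 4!/α^5, carrying out the integral gives A² · 8·π·a_0^3.
Setting this equal to 1 gives A² = 1/(8·π·a_0^3).
With a_0 = 1.12: A² = 0.02832 and A = 0.1683.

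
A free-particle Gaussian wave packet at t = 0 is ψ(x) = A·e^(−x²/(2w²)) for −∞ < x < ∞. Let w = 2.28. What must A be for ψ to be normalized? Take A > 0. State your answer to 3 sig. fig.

A ≈ 0.497

Normalization requires ∫|ψ|² dx = 1, integrated from −∞ to ∞.
With ∫_{−∞}^{∞} x^(2m) e^(−αx²) dx = (2m−1)!!·√π / (2^m α^(m+1/2)), carrying out the integral gives A² · √(π)·w.
So A² = (√(π)·w)^(−1).
Substituting w = 2.28 gives A² = 0.2475, so A = 0.4974.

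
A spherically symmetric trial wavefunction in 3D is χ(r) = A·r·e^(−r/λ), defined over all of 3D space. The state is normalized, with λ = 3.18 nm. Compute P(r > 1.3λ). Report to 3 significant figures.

P = ∫ |χ|² 4πr² dr over r > 1.3λ.
The full normalization integral is A²·[3·π·λ^5] = 1, fixing A².
Let u = r/λ; then A², 4π and the length scale all cancel, so P = ∫_{1.3}^{∞} u^4·e^(-2·u) du ÷ ∫_{0}^{∞} u^4·e^(-2·u) du.
An antiderivative of u^4·e^(-2·u) is -(u^4/2 + u^3 + 3·u^2/2 + 3·u/2 + 3/4)·e^(-2·u); evaluating from 1.3 to ∞ gives ≈ 0.65807, while the full integral is 3/4.
The region integral divided by the full integral gives P = 0.8774.

P ≈ 0.877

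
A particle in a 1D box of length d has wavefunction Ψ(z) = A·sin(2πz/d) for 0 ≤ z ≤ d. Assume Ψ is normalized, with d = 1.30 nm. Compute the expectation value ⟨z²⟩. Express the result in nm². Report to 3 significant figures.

By definition ⟨z²⟩ = ∫ z^2 |Ψ(z)|² dz.
Using sin²θ = (1 − cos 2θ)/2, the ratio of the moment integral to the normalization integral gives ⟨z²⟩ = -d^2/(8·π^2) + d^2/3.
Putting d = 1.30 gives 0.5419.

⟨z^2⟩ ≈ 0.542 nm^2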